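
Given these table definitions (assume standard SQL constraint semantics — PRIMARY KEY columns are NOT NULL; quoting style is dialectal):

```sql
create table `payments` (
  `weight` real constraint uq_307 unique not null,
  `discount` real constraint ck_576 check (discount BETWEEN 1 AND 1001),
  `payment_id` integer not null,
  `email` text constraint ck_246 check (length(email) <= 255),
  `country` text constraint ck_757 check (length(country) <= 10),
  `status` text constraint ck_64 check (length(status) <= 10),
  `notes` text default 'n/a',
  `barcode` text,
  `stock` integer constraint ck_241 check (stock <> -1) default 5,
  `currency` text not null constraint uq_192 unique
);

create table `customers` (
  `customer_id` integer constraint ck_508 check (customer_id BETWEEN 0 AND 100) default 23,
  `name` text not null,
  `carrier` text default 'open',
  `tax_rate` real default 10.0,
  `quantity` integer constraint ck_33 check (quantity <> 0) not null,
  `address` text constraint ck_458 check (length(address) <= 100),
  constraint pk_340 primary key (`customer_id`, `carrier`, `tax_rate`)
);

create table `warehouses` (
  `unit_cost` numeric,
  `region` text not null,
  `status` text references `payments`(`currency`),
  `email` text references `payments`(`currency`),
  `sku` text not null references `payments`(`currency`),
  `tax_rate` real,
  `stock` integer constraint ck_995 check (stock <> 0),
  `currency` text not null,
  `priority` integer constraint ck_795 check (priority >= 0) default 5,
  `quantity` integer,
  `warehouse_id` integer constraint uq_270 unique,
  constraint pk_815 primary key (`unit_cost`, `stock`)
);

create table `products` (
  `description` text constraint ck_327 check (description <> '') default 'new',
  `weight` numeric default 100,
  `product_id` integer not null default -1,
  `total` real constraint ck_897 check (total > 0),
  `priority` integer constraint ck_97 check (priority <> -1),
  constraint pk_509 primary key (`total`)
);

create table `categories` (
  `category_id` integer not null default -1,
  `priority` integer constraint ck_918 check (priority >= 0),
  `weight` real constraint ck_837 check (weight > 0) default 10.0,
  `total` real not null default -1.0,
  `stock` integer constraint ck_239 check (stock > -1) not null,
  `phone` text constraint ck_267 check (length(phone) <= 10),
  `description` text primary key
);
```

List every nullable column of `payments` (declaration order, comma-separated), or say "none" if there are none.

- weight: declared NOT NULL → not nullable.
- discount: CHECK does not forbid NULL (a CHECK constraint passes when its expression is NULL) → nullable.
- payment_id: declared NOT NULL → not nullable.
- email: CHECK does not forbid NULL (a CHECK constraint passes when its expression is NULL) → nullable.
- country: CHECK does not forbid NULL (a CHECK constraint passes when its expression is NULL) → nullable.
- status: CHECK does not forbid NULL (a CHECK constraint passes when its expression is NULL) → nullable.
- notes: DEFAULT only fills an omitted column; an explicit NULL is still allowed → nullable.
- barcode: no NOT NULL constraint applies → nullable.
- stock: CHECK does not forbid NULL (a CHECK constraint passes when its expression is NULL) → nullable.
- currency: declared NOT NULL → not nullable.

discount, email, country, status, notes, barcode, stock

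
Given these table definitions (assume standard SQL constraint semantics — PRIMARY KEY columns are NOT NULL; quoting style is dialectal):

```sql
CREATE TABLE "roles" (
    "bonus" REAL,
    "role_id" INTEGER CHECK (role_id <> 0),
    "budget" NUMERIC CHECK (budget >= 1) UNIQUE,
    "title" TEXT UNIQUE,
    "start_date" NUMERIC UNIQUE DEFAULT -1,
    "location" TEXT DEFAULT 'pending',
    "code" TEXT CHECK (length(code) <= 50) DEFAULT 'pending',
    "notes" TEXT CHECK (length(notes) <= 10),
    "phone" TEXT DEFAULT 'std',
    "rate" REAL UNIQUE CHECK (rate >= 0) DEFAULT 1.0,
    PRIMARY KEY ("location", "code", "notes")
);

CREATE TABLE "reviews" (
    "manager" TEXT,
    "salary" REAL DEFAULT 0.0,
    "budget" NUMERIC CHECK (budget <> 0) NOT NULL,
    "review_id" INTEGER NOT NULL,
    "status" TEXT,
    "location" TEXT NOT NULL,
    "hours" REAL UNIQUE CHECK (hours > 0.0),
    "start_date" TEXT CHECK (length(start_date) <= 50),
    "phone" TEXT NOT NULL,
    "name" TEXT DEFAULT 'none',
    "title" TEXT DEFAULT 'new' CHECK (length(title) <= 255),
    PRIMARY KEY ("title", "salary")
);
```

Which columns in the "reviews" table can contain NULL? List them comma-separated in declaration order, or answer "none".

- manager: no NOT NULL constraint applies → nullable.
- salary: part of the PRIMARY KEY, which implies NOT NULL → not nullable.
- budget: declared NOT NULL → not nullable.
- review_id: declared NOT NULL → not nullable.
- status: no NOT NULL constraint applies → nullable.
- location: declared NOT NULL → not nullable.
- hours: CHECK does not forbid NULL (a CHECK constraint passes when its expression is NULL) → nullable.
- start_date: CHECK does not forbid NULL (a CHECK constraint passes when its expression is NULL) → nullable.
- phone: declared NOT NULL → not nullable.
- name: DEFAULT only fills an omitted column; an explicit NULL is still allowed → nullable.
- title: part of the PRIMARY KEY, which implies NOT NULL → not nullable.

manager, status, hours, start_date, name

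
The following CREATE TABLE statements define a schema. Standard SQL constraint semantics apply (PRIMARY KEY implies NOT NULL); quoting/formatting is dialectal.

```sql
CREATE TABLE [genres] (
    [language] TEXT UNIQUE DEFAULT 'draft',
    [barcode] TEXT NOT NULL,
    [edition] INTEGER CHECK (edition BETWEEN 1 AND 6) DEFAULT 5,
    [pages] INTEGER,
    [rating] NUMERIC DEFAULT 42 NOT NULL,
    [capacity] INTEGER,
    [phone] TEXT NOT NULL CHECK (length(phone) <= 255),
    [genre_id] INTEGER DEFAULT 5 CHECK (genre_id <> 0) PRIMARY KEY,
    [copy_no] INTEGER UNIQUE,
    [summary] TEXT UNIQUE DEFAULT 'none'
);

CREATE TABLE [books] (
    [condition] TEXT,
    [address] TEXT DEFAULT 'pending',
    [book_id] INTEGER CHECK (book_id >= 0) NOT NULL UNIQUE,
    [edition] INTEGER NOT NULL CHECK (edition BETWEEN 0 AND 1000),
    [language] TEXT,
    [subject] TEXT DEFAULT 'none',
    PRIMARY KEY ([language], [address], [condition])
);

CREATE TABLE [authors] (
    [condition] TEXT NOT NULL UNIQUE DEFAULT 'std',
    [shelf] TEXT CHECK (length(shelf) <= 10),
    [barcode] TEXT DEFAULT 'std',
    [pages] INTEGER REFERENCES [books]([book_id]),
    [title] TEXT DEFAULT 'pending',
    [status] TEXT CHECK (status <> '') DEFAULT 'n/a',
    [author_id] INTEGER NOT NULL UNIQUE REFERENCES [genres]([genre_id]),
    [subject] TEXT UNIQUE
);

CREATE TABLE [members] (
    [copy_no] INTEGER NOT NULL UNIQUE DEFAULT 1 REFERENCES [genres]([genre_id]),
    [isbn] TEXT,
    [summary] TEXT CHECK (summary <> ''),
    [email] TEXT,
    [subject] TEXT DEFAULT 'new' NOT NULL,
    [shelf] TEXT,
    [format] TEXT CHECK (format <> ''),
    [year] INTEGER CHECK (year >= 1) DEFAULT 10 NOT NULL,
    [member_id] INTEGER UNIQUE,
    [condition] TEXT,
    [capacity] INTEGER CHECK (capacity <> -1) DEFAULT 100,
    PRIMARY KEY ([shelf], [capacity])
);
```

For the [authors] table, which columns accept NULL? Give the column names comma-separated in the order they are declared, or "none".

shelf, barcode, pages, title, status, subject

- condition: declared NOT NULL → not nullable.
- shelf: CHECK does not forbid NULL (a CHECK constraint passes when its expression is NULL) → nullable.
- barcode: DEFAULT only fills an omitted column; an explicit NULL is still allowed → nullable.
- pages: a foreign key column may be NULL unless separately constrained → nullable.
- title: DEFAULT only fills an omitted column; an explicit NULL is still allowed → nullable.
- status: CHECK does not forbid NULL (a CHECK constraint passes when its expression is NULL) → nullable.
- author_id: declared NOT NULL → not nullable.
- subject: UNIQUE does not imply NOT NULL → nullable.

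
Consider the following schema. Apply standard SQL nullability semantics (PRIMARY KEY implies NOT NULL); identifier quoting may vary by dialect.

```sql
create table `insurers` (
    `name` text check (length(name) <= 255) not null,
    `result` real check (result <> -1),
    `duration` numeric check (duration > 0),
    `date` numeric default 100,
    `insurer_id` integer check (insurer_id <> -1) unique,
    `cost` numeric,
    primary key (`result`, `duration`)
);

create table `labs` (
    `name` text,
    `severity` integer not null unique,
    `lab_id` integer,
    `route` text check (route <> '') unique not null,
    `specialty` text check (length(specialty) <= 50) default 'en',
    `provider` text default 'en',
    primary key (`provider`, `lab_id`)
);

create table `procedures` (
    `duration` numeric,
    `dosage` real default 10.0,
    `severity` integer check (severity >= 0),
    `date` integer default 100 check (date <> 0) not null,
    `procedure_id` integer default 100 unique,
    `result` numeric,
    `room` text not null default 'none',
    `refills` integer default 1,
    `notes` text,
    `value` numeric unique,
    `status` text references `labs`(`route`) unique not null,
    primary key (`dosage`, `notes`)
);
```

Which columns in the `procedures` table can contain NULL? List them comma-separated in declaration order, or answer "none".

duration, severity, procedure_id, result, refills, value

- duration: no NOT NULL constraint applies → nullable.
- dosage: part of the PRIMARY KEY, which implies NOT NULL → not nullable.
- severity: CHECK does not forbid NULL (a CHECK constraint passes when its expression is NULL) → nullable.
- date: declared NOT NULL → not nullable.
- procedure_id: UNIQUE does not imply NOT NULL → nullable.
- result: no NOT NULL constraint applies → nullable.
- room: declared NOT NULL → not nullable.
- refills: DEFAULT only fills an omitted column; an explicit NULL is still allowed → nullable.
- notes: part of the PRIMARY KEY, which implies NOT NULL → not nullable.
- value: UNIQUE does not imply NOT NULL → nullable.
- status: declared NOT NULL → not nullable.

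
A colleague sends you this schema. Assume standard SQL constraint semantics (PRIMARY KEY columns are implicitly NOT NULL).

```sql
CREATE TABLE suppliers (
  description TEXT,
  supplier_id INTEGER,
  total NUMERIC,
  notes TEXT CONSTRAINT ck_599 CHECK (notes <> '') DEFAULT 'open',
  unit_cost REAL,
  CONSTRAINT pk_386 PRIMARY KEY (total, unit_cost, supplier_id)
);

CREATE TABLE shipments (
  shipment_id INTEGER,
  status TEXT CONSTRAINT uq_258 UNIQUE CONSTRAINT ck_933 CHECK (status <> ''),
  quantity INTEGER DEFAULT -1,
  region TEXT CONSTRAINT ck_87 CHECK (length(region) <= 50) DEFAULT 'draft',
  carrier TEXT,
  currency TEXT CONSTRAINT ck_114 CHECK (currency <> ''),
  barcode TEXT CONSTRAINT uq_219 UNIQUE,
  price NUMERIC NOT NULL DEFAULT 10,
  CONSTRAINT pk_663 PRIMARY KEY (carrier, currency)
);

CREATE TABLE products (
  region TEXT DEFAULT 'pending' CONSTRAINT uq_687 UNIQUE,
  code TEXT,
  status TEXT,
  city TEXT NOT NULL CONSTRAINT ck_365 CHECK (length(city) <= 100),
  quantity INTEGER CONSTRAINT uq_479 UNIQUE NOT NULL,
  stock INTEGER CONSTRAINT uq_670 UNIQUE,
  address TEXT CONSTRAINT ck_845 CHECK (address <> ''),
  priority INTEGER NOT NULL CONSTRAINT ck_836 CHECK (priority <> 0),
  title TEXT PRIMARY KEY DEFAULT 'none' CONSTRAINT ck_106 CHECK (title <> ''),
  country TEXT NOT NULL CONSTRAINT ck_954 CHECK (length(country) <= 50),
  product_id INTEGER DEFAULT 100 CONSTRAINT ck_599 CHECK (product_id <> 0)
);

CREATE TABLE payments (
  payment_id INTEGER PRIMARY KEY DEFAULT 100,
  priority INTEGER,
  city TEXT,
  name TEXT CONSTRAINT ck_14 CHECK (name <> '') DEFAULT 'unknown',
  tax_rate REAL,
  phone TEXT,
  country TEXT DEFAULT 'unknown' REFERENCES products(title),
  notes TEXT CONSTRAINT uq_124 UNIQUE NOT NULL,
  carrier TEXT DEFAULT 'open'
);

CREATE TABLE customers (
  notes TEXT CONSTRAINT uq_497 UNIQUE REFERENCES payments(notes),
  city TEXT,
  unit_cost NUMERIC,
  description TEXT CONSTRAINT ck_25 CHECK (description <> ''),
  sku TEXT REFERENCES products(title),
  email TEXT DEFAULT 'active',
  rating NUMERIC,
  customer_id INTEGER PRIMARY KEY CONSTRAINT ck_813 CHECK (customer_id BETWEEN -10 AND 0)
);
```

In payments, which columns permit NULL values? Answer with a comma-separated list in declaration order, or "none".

- payment_id: part of the PRIMARY KEY, which implies NOT NULL → not nullable.
- priority: no NOT NULL constraint applies → nullable.
- city: no NOT NULL constraint applies → nullable.
- name: CHECK does not forbid NULL (a CHECK constraint passes when its expression is NULL) → nullable.
- tax_rate: no NOT NULL constraint applies → nullable.
- phone: no NOT NULL constraint applies → nullable.
- country: a foreign key column may be NULL unless separately constrained → nullable.
- notes: declared NOT NULL → not nullable.
- carrier: DEFAULT only fills an omitted column; an explicit NULL is still allowed → nullable.

priority, city, name, tax_rate, phone, country, carrier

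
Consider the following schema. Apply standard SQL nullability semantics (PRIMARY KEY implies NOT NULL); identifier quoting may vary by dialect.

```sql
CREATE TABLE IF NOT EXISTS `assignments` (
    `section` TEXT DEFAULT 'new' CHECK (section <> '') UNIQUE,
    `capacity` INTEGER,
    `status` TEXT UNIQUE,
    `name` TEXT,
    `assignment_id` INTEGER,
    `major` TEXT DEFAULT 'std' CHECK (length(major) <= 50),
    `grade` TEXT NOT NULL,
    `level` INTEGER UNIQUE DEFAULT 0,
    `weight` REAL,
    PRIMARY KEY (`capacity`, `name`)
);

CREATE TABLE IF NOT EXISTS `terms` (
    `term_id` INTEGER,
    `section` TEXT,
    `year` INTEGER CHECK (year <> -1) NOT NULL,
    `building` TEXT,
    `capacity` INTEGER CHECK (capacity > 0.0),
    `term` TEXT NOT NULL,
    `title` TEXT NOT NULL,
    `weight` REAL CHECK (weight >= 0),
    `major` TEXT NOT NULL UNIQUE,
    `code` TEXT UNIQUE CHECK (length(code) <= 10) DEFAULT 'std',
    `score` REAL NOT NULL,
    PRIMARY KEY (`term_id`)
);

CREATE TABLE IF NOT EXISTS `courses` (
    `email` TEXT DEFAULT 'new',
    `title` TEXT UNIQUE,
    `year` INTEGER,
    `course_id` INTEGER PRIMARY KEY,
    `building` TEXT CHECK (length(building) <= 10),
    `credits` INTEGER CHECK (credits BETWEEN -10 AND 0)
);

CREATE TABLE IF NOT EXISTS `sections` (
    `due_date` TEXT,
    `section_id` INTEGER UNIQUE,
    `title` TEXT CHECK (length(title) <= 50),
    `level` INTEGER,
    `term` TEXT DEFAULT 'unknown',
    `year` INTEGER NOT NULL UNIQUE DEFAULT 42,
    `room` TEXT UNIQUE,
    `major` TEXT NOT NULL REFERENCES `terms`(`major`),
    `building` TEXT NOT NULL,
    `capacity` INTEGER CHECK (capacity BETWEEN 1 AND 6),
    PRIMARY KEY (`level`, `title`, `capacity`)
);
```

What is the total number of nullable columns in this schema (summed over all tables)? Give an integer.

assignments: 6 nullable (section, status, assignment_id, major, level, weight — PK (capacity, name) and explicit NOT NULL columns excluded).
terms: 5 nullable (section, building, capacity, weight, code — PK (term_id) and explicit NOT NULL columns excluded).
courses: 5 nullable (email, title, year, building, credits — PK (course_id) and explicit NOT NULL columns excluded).
sections: 4 nullable (due_date, section_id, term, room — PK (level, title, capacity) and explicit NOT NULL columns excluded).
Total: 6 + 5 + 5 + 4 = 20.

20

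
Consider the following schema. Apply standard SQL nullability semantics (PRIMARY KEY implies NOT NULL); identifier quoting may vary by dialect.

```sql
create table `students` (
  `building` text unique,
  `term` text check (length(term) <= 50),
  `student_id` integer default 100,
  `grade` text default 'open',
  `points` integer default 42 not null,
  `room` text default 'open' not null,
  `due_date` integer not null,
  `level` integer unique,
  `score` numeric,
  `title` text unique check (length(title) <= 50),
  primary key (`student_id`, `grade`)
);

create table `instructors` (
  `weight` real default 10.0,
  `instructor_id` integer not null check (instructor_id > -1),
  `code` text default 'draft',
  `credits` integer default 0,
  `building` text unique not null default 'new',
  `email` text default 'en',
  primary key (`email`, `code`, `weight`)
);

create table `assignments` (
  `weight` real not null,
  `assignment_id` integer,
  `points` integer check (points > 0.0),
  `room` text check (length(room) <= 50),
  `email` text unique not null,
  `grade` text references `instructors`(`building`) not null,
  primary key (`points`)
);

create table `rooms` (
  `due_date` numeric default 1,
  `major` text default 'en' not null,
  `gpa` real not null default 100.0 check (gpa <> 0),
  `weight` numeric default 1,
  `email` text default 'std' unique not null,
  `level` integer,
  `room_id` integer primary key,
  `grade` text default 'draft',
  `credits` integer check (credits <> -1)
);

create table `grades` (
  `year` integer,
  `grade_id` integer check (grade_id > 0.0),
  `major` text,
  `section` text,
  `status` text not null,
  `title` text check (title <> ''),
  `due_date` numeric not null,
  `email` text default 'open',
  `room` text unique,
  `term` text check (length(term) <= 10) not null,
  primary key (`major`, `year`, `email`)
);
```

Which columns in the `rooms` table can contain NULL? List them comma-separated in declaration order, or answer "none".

due_date, weight, level, grade, credits

- due_date: DEFAULT only fills an omitted column; an explicit NULL is still allowed → nullable.
- major: declared NOT NULL → not nullable.
- gpa: declared NOT NULL → not nullable.
- weight: DEFAULT only fills an omitted column; an explicit NULL is still allowed → nullable.
- email: declared NOT NULL → not nullable.
- level: no NOT NULL constraint applies → nullable.
- room_id: part of the PRIMARY KEY, which implies NOT NULL → not nullable.
- grade: DEFAULT only fills an omitted column; an explicit NULL is still allowed → nullable.
- credits: CHECK does not forbid NULL (a CHECK constraint passes when its expression is NULL) → nullable.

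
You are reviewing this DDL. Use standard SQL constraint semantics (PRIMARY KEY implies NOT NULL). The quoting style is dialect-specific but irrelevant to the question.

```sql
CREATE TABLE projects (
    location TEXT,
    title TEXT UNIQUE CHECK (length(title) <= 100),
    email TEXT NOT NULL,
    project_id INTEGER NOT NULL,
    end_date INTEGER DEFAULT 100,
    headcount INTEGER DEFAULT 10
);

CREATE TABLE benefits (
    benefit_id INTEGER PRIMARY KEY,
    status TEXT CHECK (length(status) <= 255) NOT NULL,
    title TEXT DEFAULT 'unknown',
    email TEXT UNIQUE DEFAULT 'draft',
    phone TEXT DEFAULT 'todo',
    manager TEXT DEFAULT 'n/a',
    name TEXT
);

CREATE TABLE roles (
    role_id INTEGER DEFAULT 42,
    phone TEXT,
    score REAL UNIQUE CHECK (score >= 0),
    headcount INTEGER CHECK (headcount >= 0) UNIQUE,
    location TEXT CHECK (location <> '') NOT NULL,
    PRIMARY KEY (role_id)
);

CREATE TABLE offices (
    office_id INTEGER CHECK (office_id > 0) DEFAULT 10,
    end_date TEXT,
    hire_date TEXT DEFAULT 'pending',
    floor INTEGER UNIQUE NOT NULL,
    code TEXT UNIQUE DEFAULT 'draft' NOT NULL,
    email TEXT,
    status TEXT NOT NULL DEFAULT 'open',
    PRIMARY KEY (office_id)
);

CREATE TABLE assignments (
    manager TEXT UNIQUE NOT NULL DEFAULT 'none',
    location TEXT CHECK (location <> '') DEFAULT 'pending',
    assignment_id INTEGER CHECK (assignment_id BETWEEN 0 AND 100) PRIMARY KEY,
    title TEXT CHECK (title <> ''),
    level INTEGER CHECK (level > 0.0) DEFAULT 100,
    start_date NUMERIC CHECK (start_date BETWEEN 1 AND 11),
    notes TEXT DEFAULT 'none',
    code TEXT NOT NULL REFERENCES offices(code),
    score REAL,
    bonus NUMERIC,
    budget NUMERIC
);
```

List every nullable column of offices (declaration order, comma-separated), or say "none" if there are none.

- office_id: part of the PRIMARY KEY, which implies NOT NULL → not nullable.
- end_date: no NOT NULL constraint applies → nullable.
- hire_date: DEFAULT only fills an omitted column; an explicit NULL is still allowed → nullable.
- floor: declared NOT NULL → not nullable.
- code: declared NOT NULL → not nullable.
- email: no NOT NULL constraint applies → nullable.
- status: declared NOT NULL → not nullable.

end_date, hire_date, email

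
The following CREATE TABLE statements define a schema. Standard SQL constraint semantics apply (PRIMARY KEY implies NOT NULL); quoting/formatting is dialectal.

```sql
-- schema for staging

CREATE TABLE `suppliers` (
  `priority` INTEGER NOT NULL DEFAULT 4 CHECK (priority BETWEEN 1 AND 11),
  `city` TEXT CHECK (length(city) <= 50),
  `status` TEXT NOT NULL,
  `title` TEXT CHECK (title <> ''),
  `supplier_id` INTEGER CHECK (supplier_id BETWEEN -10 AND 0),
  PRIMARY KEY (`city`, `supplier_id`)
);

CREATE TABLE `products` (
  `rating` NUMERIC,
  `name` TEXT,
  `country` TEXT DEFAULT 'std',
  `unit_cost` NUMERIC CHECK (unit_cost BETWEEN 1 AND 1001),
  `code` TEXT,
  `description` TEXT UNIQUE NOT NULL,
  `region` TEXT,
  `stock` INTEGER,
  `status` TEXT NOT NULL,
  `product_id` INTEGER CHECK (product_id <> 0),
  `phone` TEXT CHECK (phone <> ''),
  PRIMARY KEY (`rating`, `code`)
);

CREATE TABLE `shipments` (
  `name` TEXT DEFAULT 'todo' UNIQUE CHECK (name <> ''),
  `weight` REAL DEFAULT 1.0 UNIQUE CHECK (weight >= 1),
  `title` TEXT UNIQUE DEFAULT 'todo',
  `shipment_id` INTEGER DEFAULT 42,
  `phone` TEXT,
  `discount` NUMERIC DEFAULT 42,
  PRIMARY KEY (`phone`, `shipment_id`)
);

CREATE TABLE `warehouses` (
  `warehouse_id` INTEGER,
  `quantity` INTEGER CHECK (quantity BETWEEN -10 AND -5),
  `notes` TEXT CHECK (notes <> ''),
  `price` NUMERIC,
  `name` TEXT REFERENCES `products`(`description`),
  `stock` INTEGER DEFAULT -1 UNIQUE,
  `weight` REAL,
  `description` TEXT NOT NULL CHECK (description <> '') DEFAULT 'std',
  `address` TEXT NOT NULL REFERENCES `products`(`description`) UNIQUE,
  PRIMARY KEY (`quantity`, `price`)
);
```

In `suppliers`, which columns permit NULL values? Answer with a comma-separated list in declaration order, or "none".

- priority: declared NOT NULL → not nullable.
- city: part of the PRIMARY KEY, which implies NOT NULL → not nullable.
- status: declared NOT NULL → not nullable.
- title: CHECK does not forbid NULL (a CHECK constraint passes when its expression is NULL) → nullable.
- supplier_id: part of the PRIMARY KEY, which implies NOT NULL → not nullable.

title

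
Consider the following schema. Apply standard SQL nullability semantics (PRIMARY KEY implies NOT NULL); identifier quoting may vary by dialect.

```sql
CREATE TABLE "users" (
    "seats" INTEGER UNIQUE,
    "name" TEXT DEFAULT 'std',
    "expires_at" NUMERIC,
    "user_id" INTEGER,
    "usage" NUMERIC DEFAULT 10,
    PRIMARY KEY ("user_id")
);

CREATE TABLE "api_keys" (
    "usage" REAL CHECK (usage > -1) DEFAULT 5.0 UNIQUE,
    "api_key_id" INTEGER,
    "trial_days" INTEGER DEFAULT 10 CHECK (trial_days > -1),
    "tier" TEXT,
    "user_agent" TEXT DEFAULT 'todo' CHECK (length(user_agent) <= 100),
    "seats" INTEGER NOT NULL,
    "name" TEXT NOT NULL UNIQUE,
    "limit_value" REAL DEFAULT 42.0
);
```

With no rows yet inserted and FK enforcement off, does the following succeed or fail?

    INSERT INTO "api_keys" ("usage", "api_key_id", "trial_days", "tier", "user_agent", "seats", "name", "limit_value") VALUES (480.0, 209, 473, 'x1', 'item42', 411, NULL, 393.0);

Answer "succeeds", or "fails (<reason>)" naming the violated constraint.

name is explicitly set to NULL, but name is declared NOT NULL.

fails (NOT NULL on name)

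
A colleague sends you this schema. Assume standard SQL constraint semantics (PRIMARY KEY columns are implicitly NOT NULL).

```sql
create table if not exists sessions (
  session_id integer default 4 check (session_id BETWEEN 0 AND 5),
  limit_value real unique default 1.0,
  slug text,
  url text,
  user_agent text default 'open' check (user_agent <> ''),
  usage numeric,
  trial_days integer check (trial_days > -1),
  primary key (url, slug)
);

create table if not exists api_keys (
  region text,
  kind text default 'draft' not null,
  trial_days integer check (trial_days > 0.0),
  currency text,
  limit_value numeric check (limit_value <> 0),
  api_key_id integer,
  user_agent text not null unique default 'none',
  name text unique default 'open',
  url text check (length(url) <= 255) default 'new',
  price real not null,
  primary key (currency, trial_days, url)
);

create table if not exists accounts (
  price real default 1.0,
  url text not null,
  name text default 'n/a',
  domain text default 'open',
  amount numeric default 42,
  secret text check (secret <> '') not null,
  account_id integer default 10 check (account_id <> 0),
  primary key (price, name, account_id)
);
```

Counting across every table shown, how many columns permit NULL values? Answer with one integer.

11

sessions: 5 nullable (session_id, limit_value, user_agent, usage, trial_days — PK (url, slug) and explicit NOT NULL columns excluded).
api_keys: 4 nullable (region, limit_value, api_key_id, name — PK (currency, trial_days, url) and explicit NOT NULL columns excluded).
accounts: 2 nullable (domain, amount — PK (price, name, account_id) and explicit NOT NULL columns excluded).
Total: 5 + 4 + 2 = 11.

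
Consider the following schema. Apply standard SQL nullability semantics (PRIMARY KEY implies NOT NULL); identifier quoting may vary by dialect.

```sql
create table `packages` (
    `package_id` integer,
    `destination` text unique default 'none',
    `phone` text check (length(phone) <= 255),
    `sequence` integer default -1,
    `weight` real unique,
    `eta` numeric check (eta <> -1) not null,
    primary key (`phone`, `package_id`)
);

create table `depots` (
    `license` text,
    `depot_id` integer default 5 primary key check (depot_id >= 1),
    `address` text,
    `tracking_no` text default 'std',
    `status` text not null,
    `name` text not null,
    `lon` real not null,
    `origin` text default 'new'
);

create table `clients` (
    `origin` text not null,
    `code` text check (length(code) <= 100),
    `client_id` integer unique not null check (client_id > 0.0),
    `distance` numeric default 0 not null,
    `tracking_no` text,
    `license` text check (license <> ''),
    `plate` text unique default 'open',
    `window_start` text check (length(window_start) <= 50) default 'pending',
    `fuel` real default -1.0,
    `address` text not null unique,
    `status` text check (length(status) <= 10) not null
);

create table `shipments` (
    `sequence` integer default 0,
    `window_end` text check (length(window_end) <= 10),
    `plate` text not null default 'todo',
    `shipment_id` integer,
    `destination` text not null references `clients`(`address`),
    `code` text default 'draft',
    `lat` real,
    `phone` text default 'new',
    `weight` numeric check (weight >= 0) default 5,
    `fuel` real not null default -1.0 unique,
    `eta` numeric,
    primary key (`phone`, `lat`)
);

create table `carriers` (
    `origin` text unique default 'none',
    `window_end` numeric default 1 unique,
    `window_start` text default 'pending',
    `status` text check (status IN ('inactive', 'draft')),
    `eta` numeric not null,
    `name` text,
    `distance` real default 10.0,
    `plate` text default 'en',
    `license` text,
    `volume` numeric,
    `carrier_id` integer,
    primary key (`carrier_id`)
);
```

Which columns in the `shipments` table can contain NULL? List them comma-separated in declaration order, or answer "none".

sequence, window_end, shipment_id, code, weight, eta

- sequence: DEFAULT only fills an omitted column; an explicit NULL is still allowed → nullable.
- window_end: CHECK does not forbid NULL (a CHECK constraint passes when its expression is NULL) → nullable.
- plate: declared NOT NULL → not nullable.
- shipment_id: no NOT NULL constraint applies → nullable.
- destination: declared NOT NULL → not nullable.
- code: DEFAULT only fills an omitted column; an explicit NULL is still allowed → nullable.
- lat: part of the PRIMARY KEY, which implies NOT NULL → not nullable.
- phone: part of the PRIMARY KEY, which implies NOT NULL → not nullable.
- weight: CHECK does not forbid NULL (a CHECK constraint passes when its expression is NULL) → nullable.
- fuel: declared NOT NULL → not nullable.
- eta: no NOT NULL constraint applies → nullable.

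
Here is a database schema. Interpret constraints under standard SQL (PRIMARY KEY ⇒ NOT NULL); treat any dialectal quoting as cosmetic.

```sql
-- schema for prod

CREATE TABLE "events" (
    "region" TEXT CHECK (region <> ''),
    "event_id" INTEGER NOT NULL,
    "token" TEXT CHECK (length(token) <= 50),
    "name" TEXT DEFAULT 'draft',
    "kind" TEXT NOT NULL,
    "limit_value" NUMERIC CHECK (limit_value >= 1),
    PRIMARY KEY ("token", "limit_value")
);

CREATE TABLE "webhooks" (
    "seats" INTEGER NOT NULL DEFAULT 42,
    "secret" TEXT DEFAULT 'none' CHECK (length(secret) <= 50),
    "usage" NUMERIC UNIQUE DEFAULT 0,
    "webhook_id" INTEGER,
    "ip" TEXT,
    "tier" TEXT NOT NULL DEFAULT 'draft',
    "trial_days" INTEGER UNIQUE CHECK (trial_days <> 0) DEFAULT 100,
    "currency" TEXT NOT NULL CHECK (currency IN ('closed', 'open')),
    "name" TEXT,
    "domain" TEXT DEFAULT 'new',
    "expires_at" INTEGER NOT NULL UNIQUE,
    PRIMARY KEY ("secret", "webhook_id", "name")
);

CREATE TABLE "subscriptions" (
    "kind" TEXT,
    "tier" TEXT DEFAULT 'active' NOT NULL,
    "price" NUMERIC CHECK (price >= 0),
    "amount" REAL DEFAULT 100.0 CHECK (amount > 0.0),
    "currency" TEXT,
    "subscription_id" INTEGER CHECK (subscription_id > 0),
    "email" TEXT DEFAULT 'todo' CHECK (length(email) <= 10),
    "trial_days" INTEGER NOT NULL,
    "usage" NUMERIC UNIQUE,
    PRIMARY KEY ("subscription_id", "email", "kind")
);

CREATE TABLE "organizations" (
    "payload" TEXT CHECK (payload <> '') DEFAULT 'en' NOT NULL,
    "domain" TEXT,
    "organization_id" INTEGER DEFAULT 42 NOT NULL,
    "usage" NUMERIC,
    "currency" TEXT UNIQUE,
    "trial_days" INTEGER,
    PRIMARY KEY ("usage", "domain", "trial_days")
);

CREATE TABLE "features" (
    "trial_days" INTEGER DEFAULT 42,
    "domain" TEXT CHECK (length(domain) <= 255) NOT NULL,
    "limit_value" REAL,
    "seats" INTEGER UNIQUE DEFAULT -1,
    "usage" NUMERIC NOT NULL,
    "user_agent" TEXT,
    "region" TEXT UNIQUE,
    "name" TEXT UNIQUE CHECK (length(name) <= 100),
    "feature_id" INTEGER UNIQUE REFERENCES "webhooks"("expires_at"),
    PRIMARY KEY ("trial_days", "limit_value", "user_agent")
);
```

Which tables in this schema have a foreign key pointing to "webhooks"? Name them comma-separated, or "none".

- features.feature_id references webhooks(expires_at).

features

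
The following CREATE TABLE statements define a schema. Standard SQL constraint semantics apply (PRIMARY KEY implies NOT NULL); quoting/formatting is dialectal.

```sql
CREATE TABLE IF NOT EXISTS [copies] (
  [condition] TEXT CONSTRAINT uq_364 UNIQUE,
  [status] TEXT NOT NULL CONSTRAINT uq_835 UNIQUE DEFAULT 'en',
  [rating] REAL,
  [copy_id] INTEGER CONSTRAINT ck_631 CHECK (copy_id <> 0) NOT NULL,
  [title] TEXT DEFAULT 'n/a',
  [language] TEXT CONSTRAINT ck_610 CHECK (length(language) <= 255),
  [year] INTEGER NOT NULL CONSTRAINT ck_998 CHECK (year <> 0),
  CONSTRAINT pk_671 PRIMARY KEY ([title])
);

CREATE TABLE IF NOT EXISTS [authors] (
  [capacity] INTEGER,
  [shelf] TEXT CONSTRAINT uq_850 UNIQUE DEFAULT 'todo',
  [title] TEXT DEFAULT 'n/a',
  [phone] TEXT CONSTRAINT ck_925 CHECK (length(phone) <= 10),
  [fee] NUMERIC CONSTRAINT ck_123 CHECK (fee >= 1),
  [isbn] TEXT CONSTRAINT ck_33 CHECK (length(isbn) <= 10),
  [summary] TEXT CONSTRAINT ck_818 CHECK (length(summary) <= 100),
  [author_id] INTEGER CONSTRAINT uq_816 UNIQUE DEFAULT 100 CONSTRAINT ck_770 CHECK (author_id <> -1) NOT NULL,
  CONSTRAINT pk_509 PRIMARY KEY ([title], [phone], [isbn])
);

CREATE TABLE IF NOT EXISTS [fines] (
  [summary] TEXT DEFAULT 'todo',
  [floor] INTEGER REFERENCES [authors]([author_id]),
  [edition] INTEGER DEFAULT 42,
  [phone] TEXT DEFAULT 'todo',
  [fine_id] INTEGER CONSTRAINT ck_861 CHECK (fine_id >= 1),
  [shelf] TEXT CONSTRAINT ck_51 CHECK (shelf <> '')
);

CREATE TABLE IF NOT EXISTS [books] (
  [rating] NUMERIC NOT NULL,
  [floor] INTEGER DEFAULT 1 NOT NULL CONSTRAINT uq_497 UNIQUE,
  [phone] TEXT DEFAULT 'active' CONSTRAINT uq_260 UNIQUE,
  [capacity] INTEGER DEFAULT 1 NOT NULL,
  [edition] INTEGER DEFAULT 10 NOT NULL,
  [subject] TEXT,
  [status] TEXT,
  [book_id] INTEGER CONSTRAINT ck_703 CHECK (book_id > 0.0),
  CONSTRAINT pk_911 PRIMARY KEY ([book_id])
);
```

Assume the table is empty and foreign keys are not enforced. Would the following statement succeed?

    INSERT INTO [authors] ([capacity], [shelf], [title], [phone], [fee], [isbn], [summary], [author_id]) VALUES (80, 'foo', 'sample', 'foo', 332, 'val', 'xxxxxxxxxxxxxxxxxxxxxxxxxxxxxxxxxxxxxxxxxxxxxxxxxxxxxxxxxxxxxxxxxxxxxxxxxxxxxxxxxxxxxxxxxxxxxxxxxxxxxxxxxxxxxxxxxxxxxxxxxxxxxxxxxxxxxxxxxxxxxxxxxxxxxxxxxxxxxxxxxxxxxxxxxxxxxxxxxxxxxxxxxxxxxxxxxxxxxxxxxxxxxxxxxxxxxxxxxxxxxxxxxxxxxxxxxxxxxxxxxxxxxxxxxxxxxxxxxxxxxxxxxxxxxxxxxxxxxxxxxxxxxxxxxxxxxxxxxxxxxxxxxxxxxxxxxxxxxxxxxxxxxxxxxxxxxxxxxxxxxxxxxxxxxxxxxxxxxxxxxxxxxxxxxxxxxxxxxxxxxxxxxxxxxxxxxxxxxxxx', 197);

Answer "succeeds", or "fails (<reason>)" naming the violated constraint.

fails (CHECK on summary)

The value 'xxxxxxxxxxxxxxxxxxxxxxxxxxxxxxxxxxxxxxxxxxxxxxxxxxxxxxxxxxxxxxxxxxxxxxxxxxxxxxxxxxxxxxxxxxxxxxxxxxxxxxxxxxxxxxxxxxxxxxxxxxxxxxxxxxxxxxxxxxxxxxxxxxxxxxxxxxxxxxxxxxxxxxxxxxxxxxxxxxxxxxxxxxxxxxxxxxxxxxxxxxxxxxxxxxxxxxxxxxxxxxxxxxxxxxxxxxxxxxxxxxxxxxxxxxxxxxxxxxxxxxxxxxxxxxxxxxxxxxxxxxxxxxxxxxxxxxxxxxxxxxxxxxxxxxxxxxxxxxxxxxxxxxxxxxxxxxxxxxxxxxxxxxxxxxxxxxxxxxxxxxxxxxxxxxxxxxxxxxxxxxxxxxxxxxxxxxxxxxxx' for summary violates CHECK (length(summary) <= 100).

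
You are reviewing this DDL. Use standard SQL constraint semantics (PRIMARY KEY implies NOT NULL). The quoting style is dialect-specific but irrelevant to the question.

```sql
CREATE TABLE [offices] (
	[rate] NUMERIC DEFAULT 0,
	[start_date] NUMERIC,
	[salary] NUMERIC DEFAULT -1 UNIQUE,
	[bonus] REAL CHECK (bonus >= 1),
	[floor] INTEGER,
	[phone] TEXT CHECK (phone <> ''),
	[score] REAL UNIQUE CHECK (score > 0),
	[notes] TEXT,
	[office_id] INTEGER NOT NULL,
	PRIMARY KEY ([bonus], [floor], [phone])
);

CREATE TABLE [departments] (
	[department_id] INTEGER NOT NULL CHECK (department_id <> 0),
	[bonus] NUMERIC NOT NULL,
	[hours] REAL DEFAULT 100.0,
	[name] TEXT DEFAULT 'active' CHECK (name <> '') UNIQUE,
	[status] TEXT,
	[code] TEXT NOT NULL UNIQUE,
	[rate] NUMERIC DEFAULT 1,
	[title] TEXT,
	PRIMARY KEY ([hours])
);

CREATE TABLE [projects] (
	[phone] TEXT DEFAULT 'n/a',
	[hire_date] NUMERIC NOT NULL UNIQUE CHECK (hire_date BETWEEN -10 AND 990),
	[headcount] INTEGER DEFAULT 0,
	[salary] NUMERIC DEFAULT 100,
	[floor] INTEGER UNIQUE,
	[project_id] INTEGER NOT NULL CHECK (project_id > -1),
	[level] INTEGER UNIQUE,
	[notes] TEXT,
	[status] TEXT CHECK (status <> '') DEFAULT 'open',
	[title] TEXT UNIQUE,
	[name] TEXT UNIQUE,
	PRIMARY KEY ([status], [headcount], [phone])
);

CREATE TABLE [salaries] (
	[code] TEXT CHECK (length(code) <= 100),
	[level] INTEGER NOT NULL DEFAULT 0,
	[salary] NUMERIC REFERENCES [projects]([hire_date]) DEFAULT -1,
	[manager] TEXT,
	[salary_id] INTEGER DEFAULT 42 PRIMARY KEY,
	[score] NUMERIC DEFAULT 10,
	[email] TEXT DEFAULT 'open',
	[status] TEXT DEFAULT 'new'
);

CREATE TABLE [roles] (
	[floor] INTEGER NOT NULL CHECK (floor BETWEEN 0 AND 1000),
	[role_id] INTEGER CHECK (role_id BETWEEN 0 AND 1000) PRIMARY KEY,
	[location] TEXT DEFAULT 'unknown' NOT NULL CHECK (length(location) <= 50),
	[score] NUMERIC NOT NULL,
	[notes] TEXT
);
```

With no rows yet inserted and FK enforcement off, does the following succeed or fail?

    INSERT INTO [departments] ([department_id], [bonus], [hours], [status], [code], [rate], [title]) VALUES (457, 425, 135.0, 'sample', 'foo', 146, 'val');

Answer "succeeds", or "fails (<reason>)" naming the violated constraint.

NOT NULL columns: bonus is supplied; code is supplied; department_id is supplied; hours is supplied.
CHECK constraints: 457 satisfies (department_id <> 0).
No constraint is violated.

succeeds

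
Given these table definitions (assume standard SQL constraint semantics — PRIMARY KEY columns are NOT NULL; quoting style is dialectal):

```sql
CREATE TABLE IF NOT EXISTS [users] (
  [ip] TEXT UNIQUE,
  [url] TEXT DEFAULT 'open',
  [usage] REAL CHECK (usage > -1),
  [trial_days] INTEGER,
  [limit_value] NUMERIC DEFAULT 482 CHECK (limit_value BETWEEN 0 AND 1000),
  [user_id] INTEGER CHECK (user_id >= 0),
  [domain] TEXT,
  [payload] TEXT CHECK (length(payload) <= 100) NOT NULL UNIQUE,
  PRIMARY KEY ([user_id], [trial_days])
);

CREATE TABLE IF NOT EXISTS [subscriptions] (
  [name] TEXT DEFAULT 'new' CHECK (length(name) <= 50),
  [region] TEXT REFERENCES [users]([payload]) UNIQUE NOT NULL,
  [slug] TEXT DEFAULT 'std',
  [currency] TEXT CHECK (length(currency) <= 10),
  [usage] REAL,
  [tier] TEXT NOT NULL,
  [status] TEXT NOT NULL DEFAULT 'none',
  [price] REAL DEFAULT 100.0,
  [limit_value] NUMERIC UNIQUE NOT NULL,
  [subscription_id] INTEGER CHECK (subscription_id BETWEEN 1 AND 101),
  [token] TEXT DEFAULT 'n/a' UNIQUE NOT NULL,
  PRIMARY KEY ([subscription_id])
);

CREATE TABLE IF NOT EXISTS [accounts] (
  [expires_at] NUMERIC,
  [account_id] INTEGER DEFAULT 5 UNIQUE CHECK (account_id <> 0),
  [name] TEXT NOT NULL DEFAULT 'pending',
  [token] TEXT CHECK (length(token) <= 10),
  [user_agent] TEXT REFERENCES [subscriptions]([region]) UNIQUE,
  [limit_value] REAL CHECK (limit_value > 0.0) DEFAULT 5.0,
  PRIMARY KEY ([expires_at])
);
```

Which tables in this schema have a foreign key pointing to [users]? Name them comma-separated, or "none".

- subscriptions.region references users(payload).

subscriptions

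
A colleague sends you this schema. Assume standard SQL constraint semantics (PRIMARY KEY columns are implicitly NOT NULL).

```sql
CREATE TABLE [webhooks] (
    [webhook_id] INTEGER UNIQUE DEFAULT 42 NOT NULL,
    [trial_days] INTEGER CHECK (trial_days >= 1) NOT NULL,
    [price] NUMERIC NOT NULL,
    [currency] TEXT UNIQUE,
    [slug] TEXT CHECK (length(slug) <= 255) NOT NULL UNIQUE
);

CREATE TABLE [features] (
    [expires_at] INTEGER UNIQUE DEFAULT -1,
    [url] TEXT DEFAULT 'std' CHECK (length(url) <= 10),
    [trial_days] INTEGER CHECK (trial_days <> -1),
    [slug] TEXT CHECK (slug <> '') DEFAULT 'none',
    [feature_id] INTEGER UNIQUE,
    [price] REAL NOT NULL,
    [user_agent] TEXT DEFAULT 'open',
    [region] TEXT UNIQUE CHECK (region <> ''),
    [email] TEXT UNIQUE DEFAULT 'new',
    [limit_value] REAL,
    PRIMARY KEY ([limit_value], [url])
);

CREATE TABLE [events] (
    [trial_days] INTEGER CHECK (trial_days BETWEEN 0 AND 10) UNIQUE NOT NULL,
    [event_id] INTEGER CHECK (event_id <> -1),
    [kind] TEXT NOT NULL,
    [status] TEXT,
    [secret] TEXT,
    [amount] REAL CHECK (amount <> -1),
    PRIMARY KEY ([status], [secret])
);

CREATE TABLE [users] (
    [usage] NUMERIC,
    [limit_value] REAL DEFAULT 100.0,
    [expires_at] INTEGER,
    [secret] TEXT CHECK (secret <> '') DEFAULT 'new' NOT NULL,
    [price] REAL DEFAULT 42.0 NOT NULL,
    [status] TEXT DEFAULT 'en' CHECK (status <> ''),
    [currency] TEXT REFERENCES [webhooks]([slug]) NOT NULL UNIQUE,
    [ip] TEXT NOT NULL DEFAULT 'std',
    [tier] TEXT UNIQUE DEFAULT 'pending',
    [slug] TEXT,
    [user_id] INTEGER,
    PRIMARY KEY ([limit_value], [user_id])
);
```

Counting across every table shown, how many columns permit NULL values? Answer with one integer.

15

webhooks: 1 nullable (currency — PK none and explicit NOT NULL columns excluded).
features: 7 nullable (expires_at, trial_days, slug, feature_id, user_agent, region, email — PK (limit_value, url) and explicit NOT NULL columns excluded).
events: 2 nullable (event_id, amount — PK (status, secret) and explicit NOT NULL columns excluded).
users: 5 nullable (usage, expires_at, status, tier, slug — PK (limit_value, user_id) and explicit NOT NULL columns excluded).
Total: 1 + 7 + 2 + 5 = 15.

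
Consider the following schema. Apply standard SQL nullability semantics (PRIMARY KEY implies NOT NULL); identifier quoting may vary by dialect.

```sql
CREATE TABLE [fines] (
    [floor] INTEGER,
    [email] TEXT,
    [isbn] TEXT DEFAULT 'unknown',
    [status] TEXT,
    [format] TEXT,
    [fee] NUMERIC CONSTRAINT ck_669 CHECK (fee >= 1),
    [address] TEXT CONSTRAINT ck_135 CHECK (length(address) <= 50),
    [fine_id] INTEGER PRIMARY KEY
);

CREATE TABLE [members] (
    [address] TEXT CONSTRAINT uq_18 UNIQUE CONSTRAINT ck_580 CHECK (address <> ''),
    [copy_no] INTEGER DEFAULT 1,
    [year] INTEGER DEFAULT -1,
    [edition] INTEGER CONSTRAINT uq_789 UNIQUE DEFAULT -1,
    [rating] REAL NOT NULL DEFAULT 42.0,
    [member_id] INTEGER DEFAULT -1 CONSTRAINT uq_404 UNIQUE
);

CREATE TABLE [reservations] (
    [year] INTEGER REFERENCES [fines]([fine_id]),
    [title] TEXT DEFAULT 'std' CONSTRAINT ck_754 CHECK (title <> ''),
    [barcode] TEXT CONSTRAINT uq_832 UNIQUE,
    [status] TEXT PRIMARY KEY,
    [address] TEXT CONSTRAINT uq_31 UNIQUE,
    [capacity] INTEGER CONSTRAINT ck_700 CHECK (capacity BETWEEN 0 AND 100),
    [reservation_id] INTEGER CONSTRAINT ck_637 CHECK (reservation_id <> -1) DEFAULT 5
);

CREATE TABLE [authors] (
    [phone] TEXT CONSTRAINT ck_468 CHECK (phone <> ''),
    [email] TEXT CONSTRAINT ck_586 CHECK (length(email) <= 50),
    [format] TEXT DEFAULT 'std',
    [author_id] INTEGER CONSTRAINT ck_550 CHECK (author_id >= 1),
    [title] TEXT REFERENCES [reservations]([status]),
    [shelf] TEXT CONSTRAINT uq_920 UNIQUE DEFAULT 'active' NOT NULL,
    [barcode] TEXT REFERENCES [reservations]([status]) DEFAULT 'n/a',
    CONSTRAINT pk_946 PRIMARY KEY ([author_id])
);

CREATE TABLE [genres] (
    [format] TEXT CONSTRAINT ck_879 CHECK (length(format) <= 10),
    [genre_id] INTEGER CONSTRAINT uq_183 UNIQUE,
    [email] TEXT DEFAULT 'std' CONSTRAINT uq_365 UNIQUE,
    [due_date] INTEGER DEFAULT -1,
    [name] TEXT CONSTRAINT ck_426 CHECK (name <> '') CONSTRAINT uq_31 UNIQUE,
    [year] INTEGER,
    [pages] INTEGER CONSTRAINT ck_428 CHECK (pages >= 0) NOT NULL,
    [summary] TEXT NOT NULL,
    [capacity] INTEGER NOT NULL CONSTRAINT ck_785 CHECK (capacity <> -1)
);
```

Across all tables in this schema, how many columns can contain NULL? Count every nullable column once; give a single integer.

fines: 7 nullable (floor, email, isbn, status, format, fee, address — PK (fine_id) and explicit NOT NULL columns excluded).
members: 5 nullable (address, copy_no, year, edition, member_id — PK none and explicit NOT NULL columns excluded).
reservations: 6 nullable (year, title, barcode, address, capacity, reservation_id — PK (status) and explicit NOT NULL columns excluded).
authors: 5 nullable (phone, email, format, title, barcode — PK (author_id) and explicit NOT NULL columns excluded).
genres: 6 nullable (format, genre_id, email, due_date, name, year — PK none and explicit NOT NULL columns excluded).
Total: 7 + 5 + 6 + 5 + 6 = 29.

29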